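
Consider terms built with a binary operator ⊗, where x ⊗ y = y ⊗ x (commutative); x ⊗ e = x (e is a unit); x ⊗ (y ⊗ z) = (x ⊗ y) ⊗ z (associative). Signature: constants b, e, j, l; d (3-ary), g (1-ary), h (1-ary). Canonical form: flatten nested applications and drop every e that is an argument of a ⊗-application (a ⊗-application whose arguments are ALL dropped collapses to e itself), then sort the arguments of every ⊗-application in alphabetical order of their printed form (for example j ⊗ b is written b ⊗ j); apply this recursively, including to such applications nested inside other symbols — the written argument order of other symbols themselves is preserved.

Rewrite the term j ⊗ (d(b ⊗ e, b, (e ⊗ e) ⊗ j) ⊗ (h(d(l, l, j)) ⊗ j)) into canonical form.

Flatten:  j ⊗ d(b ⊗ e, b, (e ⊗ e) ⊗ j) ⊗ h(d(l, l, j)) ⊗ j
Simplify inside:  d(b ⊗ e, b, (e ⊗ e) ⊗ j)  →  d(b, b, j)
Sort:  d(b, b, j) ⊗ h(d(l, l, j)) ⊗ j ⊗ j

Answer: d(b, b, j) ⊗ h(d(l, l, j)) ⊗ j ⊗ j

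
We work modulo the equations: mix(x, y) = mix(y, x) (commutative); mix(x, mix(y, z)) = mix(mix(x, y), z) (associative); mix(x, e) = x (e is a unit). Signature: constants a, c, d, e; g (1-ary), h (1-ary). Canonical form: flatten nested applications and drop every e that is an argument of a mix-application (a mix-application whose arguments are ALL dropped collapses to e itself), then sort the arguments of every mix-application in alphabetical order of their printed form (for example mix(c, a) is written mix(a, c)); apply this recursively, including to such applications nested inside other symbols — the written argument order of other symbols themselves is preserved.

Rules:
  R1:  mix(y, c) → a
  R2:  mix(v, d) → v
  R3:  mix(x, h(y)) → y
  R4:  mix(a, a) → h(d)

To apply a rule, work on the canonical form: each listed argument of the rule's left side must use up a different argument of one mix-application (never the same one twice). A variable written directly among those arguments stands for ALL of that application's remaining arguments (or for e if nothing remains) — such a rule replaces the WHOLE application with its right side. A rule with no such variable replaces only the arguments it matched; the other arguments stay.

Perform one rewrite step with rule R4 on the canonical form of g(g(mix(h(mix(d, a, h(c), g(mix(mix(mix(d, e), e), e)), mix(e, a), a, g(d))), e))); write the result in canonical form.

Answer: g(g(h(mix(a, d, g(d), g(d), h(c), h(d)))))

Derivation:
Canonical form:  g(g(h(mix(a, a, a, d, g(d), g(d), h(c)))))
R4 matches:  uses a, a
Result:  g(g(h(mix(a, d, g(d), g(d), h(c), h(d)))))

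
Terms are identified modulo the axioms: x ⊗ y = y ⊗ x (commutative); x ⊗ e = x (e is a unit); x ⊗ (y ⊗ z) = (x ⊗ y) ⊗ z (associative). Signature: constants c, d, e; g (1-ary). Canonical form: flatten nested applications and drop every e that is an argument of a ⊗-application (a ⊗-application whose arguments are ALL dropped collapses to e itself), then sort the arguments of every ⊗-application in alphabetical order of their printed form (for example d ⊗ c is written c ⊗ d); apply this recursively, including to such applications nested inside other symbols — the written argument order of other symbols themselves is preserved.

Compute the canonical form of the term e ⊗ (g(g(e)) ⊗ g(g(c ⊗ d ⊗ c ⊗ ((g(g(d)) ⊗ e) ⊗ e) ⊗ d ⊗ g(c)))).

Answer: g(g(c ⊗ c ⊗ d ⊗ d ⊗ g(c) ⊗ g(g(d)))) ⊗ g(g(e))

Derivation:
Un-nest:  e ⊗ g(g(e)) ⊗ g(g(c ⊗ d ⊗ c ⊗ ((g(g(d)) ⊗ e) ⊗ e) ⊗ d ⊗ g(c)))
Inside:  g(g(c ⊗ d ⊗ c ⊗ ((g(g(d)) ⊗ e) ⊗ e) ⊗ d ⊗ g(c)))  →  g(g(c ⊗ c ⊗ d ⊗ d ⊗ g(c) ⊗ g(g(d))))
Units out:  drop e
Sort:  g(g(c ⊗ c ⊗ d ⊗ d ⊗ g(c) ⊗ g(g(d)))) ⊗ g(g(e))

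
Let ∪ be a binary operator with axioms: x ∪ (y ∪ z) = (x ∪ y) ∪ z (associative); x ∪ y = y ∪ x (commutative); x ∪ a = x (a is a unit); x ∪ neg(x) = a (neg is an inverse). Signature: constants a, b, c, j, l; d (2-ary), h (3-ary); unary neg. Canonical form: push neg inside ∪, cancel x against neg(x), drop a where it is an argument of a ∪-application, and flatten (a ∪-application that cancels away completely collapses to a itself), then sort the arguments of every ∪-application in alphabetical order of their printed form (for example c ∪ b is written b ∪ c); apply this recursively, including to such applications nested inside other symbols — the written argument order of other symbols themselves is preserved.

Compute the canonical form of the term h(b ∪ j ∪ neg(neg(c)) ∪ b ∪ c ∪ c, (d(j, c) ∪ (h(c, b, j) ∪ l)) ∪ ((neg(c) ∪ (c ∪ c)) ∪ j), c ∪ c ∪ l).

Focus inside:  (d(j, c) ∪ (h(c, b, j) ∪ l)) ∪ ((neg(c) ∪ (c ∪ c)) ∪ j)
Collect:  d(j, c) ∪ h(c, b, j) ∪ l ∪ c ∪ j
Sort arguments:  c ∪ d(j, c) ∪ h(c, b, j) ∪ j ∪ l
Put back:  h(b ∪ b ∪ c ∪ c ∪ c ∪ j, c ∪ d(j, c) ∪ h(c, b, j) ∪ j ∪ l, c ∪ c ∪ l)

Answer: h(b ∪ b ∪ c ∪ c ∪ c ∪ j, c ∪ d(j, c) ∪ h(c, b, j) ∪ j ∪ l, c ∪ c ∪ l)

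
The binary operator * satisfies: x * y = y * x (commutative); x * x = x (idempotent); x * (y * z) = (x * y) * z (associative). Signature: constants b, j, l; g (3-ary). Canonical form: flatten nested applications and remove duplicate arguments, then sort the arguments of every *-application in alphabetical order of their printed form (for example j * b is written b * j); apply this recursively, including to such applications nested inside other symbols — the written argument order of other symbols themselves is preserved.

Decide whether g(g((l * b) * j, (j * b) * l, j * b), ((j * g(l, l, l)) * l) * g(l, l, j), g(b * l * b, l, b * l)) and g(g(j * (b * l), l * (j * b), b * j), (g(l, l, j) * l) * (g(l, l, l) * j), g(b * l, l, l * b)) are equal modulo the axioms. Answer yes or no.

Left:  g(g((l * b) * j, (j * b) * l, j * b), ((j * g(l, l, l)) * l) * g(l, l, j), g(b * l * b, l, b * l))
  Descend into:  ((j * g(l, l, l)) * l) * g(l, l, j)
  Flatten:  j * g(l, l, l) * l * g(l, l, j)
  Sort arguments:  g(l, l, j) * g(l, l, l) * j * l
  Reassemble:  g(g(b * j * l, b * j * l, b * j), g(l, l, j) * g(l, l, l) * j * l, g(b * l, l, b * l))
Right:  g(g(j * (b * l), l * (j * b), b * j), (g(l, l, j) * l) * (g(l, l, l) * j), g(b * l, l, l * b))
  Work inside:  (g(l, l, j) * l) * (g(l, l, l) * j)
  Un-nest:  g(l, l, j) * l * g(l, l, l) * j
  Sort:  g(l, l, j) * g(l, l, l) * j * l
  Reassemble:  g(g(b * j * l, b * j * l, b * j), g(l, l, j) * g(l, l, l) * j * l, g(b * l, l, b * l))

Answer: yes — both canonical forms are g(g(b * j * l, b * j * l, b * j), g(l, l, j) * g(l, l, l) * j * l, g(b * l, l, b * l))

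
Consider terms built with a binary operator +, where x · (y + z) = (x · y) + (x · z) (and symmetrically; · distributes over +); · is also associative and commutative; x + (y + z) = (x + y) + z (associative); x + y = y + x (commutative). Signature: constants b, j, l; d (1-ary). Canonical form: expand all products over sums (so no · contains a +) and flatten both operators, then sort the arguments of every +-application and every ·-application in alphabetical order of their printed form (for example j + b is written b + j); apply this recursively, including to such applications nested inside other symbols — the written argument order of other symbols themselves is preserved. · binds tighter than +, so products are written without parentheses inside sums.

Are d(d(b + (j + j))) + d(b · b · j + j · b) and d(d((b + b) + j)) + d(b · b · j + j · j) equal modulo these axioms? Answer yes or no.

Answer: no — d(b · b · j + b · j) + d(d(b + j + j)) vs d(b · b · j + j · j) + d(d(b + b + j))

Derivation:
Left:  d(d(b + (j + j))) + d(b · b · j + j · b)
  Flatten:  d(d(b + j + j)) + d(b · b · j + b · j)
  Order the arguments:  d(b · b · j + b · j) + d(d(b + j + j))
Right:  d(d((b + b) + j)) + d(b · b · j + j · j)
  Un-nest:  d(d(b + b + j)) + d(b · b · j + j · j)
  Order the arguments:  d(b · b · j + j · j) + d(d(b + b + j))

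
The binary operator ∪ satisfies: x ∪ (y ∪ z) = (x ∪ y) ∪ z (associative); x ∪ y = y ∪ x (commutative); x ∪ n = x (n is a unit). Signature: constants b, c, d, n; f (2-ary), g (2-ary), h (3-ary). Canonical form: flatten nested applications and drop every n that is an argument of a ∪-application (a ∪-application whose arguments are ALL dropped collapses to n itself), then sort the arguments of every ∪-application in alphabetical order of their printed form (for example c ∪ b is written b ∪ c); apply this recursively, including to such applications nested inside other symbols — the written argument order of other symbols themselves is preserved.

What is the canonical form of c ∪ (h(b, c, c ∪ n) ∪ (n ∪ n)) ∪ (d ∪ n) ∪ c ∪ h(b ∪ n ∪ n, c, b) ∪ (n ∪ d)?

Answer: c ∪ c ∪ d ∪ d ∪ h(b, c, b) ∪ h(b, c, c)

Derivation:
Flatten:  c ∪ h(b, c, c ∪ n) ∪ n ∪ n ∪ d ∪ n ∪ c ∪ h(b ∪ n ∪ n, c, b) ∪ n ∪ d
Inside:  h(b, c, c ∪ n)  →  h(b, c, c)
Simplify inside:  h(b ∪ n ∪ n, c, b)  →  h(b, c, b)
Unit:  drop n (×4)
Sort arguments:  c ∪ c ∪ d ∪ d ∪ h(b, c, b) ∪ h(b, c, c)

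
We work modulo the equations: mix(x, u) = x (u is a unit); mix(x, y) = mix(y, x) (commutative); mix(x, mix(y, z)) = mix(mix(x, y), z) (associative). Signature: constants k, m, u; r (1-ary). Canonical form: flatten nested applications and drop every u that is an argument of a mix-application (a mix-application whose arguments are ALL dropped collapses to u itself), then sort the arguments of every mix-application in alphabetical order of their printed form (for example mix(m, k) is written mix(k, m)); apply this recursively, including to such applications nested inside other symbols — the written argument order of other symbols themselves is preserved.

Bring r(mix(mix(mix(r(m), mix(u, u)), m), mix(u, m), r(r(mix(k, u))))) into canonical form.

Descend into:  mix(mix(mix(r(m), mix(u, u)), m), mix(u, m), r(r(mix(k, u))))
Un-nest:  mix(r(m), u, u, m, u, m, r(r(mix(k, u))))
Simplify inside:  r(r(mix(k, u)))  →  r(r(k))
Unit:  drop u (×3)
Order the arguments:  mix(m, m, r(m), r(r(k)))
Rebuild:  r(mix(m, m, r(m), r(r(k))))

Answer: r(mix(m, m, r(m), r(r(k))))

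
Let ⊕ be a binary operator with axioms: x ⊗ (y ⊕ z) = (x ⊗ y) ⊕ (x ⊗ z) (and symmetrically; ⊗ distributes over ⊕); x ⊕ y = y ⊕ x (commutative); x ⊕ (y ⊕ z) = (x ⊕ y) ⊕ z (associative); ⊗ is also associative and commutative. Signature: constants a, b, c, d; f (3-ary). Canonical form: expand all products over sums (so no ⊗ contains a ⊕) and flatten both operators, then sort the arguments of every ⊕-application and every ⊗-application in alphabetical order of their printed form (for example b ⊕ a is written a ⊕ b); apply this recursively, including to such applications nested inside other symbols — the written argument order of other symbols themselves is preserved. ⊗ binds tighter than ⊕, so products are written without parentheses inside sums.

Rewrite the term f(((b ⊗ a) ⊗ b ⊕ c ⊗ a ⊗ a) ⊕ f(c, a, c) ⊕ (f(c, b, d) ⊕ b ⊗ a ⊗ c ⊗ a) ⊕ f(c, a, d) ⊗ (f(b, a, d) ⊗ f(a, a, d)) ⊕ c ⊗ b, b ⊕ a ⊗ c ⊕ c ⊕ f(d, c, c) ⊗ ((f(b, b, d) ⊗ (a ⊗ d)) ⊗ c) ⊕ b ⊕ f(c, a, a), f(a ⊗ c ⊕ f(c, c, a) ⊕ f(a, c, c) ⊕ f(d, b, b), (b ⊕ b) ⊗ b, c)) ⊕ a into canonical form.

Answer: a ⊕ f(a ⊗ a ⊗ b ⊗ c ⊕ a ⊗ a ⊗ c ⊕ a ⊗ b ⊗ b ⊕ b ⊗ c ⊕ f(a, a, d) ⊗ f(b, a, d) ⊗ f(c, a, d) ⊕ f(c, a, c) ⊕ f(c, b, d), a ⊗ c ⊕ a ⊗ c ⊗ d ⊗ f(b, b, d) ⊗ f(d, c, c) ⊕ b ⊕ b ⊕ c ⊕ f(c, a, a), f(a ⊗ c ⊕ f(a, c, c) ⊕ f(c, c, a) ⊕ f(d, b, b), b ⊗ b ⊕ b ⊗ b, c))

Derivation:
Expand:  f(a ⊗ a ⊗ b ⊗ c ⊕ a ⊗ a ⊗ c ⊕ a ⊗ b ⊗ b ⊕ b ⊗ c ⊕ f(a, a, d) ⊗ f(b, a, d) ⊗ f(c, a, d) ⊕ f(c, a, c) ⊕ f(c, b, d), a ⊗ c ⊕ a ⊗ c ⊗ d ⊗ f(b, b, d) ⊗ f(d, c, c) ⊕ b ⊕ b ⊕ c ⊕ f(c, a, a), f(a ⊗ c ⊕ f(a, c, c) ⊕ f(c, c, a) ⊕ f(d, b, b), b ⊗ b ⊕ b ⊗ b, c)) ⊕ a
Sort arguments:  a ⊕ f(a ⊗ a ⊗ b ⊗ c ⊕ a ⊗ a ⊗ c ⊕ a ⊗ b ⊗ b ⊕ b ⊗ c ⊕ f(a, a, d) ⊗ f(b, a, d) ⊗ f(c, a, d) ⊕ f(c, a, c) ⊕ f(c, b, d), a ⊗ c ⊕ a ⊗ c ⊗ d ⊗ f(b, b, d) ⊗ f(d, c, c) ⊕ b ⊕ b ⊕ c ⊕ f(c, a, a), f(a ⊗ c ⊕ f(a, c, c) ⊕ f(c, c, a) ⊕ f(d, b, b), b ⊗ b ⊕ b ⊗ b, c))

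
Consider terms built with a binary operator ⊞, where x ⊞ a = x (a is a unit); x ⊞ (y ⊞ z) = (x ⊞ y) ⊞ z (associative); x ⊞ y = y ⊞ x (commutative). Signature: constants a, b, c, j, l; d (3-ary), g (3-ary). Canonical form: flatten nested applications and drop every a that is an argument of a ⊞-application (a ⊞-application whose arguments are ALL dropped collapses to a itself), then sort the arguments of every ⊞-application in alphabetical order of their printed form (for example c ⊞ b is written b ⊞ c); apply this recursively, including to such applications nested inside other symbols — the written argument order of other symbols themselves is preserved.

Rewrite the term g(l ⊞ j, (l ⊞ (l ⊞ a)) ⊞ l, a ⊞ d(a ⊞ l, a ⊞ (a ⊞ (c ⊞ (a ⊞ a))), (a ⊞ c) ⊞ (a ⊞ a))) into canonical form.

Focus inside:  a ⊞ d(a ⊞ l, a ⊞ (a ⊞ (c ⊞ (a ⊞ a))), (a ⊞ c) ⊞ (a ⊞ a))
Simplify inside:  d(a ⊞ l, a ⊞ (a ⊞ (c ⊞ (a ⊞ a))), (a ⊞ c) ⊞ (a ⊞ a))  →  d(l, c, c)
Drop the unit:  drop a
Sort:  d(l, c, c)
Put back:  g(j ⊞ l, l ⊞ l ⊞ l, d(l, c, c))

Answer: g(j ⊞ l, l ⊞ l ⊞ l, d(l, c, c))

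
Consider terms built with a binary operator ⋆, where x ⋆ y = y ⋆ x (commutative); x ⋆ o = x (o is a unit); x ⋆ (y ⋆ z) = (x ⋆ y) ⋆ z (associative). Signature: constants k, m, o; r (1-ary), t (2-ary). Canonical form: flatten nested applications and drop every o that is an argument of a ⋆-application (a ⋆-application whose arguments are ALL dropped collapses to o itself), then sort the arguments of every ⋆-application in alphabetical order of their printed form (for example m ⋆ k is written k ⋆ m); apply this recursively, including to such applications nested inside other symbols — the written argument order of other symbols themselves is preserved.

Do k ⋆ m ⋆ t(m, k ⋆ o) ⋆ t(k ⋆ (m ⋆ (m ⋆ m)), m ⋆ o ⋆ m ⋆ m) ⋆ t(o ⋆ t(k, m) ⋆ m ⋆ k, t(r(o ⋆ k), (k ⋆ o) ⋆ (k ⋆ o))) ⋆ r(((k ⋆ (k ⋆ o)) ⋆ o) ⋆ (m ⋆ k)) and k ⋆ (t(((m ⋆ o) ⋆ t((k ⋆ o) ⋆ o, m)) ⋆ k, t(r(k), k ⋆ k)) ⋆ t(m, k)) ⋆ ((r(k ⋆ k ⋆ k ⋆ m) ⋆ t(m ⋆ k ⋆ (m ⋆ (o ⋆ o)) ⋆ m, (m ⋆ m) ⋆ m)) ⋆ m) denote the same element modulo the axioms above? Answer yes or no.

Answer: yes — both canonical forms are k ⋆ m ⋆ r(k ⋆ k ⋆ k ⋆ m) ⋆ t(k ⋆ m ⋆ m ⋆ m, m ⋆ m ⋆ m) ⋆ t(k ⋆ m ⋆ t(k, m), t(r(k), k ⋆ k)) ⋆ t(m, k)

Derivation:
Left:  k ⋆ m ⋆ t(m, k ⋆ o) ⋆ t(k ⋆ (m ⋆ (m ⋆ m)), m ⋆ o ⋆ m ⋆ m) ⋆ t(o ⋆ t(k, m) ⋆ m ⋆ k, t(r(o ⋆ k), (k ⋆ o) ⋆ (k ⋆ o))) ⋆ r(((k ⋆ (k ⋆ o)) ⋆ o) ⋆ (m ⋆ k))
  Simplify inside:  t(m, k ⋆ o)  →  t(m, k)
  Simplify inside:  t(k ⋆ (m ⋆ (m ⋆ m)), m ⋆ o ⋆ m ⋆ m)  →  t(k ⋆ m ⋆ m ⋆ m, m ⋆ m ⋆ m)
  Simplify inside:  t(o ⋆ t(k, m) ⋆ m ⋆ k, t(r(o ⋆ k), (k ⋆ o) ⋆ (k ⋆ o)))  →  t(k ⋆ m ⋆ t(k, m), t(r(k), k ⋆ k))
  Sort:  k ⋆ m ⋆ r(k ⋆ k ⋆ k ⋆ m) ⋆ t(k ⋆ m ⋆ m ⋆ m, m ⋆ m ⋆ m) ⋆ t(k ⋆ m ⋆ t(k, m), t(r(k), k ⋆ k)) ⋆ t(m, k)
Right:  k ⋆ (t(((m ⋆ o) ⋆ t((k ⋆ o) ⋆ o, m)) ⋆ k, t(r(k), k ⋆ k)) ⋆ t(m, k)) ⋆ ((r(k ⋆ k ⋆ k ⋆ m) ⋆ t(m ⋆ k ⋆ (m ⋆ (o ⋆ o)) ⋆ m, (m ⋆ m) ⋆ m)) ⋆ m)
  Flatten:  k ⋆ t(((m ⋆ o) ⋆ t((k ⋆ o) ⋆ o, m)) ⋆ k, t(r(k), k ⋆ k)) ⋆ t(m, k) ⋆ r(k ⋆ k ⋆ k ⋆ m) ⋆ t(m ⋆ k ⋆ (m ⋆ (o ⋆ o)) ⋆ m, (m ⋆ m) ⋆ m) ⋆ m
  Simplify inside:  t(((m ⋆ o) ⋆ t((k ⋆ o) ⋆ o, m)) ⋆ k, t(r(k), k ⋆ k))  →  t(k ⋆ m ⋆ t(k, m), t(r(k), k ⋆ k))
  Canonicalize subterm:  t(m ⋆ k ⋆ (m ⋆ (o ⋆ o)) ⋆ m, (m ⋆ m) ⋆ m)  →  t(k ⋆ m ⋆ m ⋆ m, m ⋆ m ⋆ m)
  Sort arguments:  k ⋆ m ⋆ r(k ⋆ k ⋆ k ⋆ m) ⋆ t(k ⋆ m ⋆ m ⋆ m, m ⋆ m ⋆ m) ⋆ t(k ⋆ m ⋆ t(k, m), t(r(k), k ⋆ k)) ⋆ t(m, k)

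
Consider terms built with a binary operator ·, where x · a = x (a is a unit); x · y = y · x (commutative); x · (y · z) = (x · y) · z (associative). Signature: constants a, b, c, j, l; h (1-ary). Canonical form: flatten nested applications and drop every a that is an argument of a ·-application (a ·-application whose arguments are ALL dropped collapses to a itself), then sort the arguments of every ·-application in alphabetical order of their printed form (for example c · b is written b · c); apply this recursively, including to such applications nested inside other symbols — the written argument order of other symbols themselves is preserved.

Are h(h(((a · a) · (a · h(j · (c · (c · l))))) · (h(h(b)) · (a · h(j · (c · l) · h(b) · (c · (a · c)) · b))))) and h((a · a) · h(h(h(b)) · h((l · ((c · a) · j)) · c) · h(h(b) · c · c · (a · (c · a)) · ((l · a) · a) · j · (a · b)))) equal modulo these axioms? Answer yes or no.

Answer: yes — both canonical forms are h(h(h(b · c · c · c · h(b) · j · l) · h(c · c · j · l) · h(h(b))))

Derivation:
Left:  h(h(((a · a) · (a · h(j · (c · (c · l))))) · (h(h(b)) · (a · h(j · (c · l) · h(b) · (c · (a · c)) · b)))))
  Descend into:  ((a · a) · (a · h(j · (c · (c · l))))) · (h(h(b)) · (a · h(j · (c · l) · h(b) · (c · (a · c)) · b)))
  Un-nest:  a · a · a · h(j · (c · (c · l))) · h(h(b)) · a · h(j · (c · l) · h(b) · (c · (a · c)) · b)
  Canonicalize subterm:  h(j · (c · (c · l)))  →  h(c · c · j · l)
  Canonicalize subterm:  h(j · (c · l) · h(b) · (c · (a · c)) · b)  →  h(b · c · c · c · h(b) · j · l)
  Drop the unit:  drop a (×4)
  Order the arguments:  h(b · c · c · c · h(b) · j · l) · h(c · c · j · l) · h(h(b))
  Rebuild:  h(h(h(b · c · c · c · h(b) · j · l) · h(c · c · j · l) · h(h(b))))
Right:  h((a · a) · h(h(h(b)) · h((l · ((c · a) · j)) · c) · h(h(b) · c · c · (a · (c · a)) · ((l · a) · a) · j · (a · b))))
  Descend into:  (a · a) · h(h(h(b)) · h((l · ((c · a) · j)) · c) · h(h(b) · c · c · (a · (c · a)) · ((l · a) · a) · j · (a · b)))
  Un-nest:  a · a · h(h(h(b)) · h((l · ((c · a) · j)) · c) · h(h(b) · c · c · (a · (c · a)) · ((l · a) · a) · j · (a · b)))
  Inside:  h(h(h(b)) · h((l · ((c · a) · j)) · c) · h(h(b) · c · c · (a · (c · a)) · ((l · a) · a) · j · (a · b)))  →  h(h(b · c · c · c · h(b) · j · l) · h(c · c · j · l) · h(h(b)))
  Unit:  drop a (×2)
  Order the arguments:  h(h(b · c · c · c · h(b) · j · l) · h(c · c · j · l) · h(h(b)))
  Reassemble:  h(h(h(b · c · c · c · h(b) · j · l) · h(c · c · j · l) · h(h(b))))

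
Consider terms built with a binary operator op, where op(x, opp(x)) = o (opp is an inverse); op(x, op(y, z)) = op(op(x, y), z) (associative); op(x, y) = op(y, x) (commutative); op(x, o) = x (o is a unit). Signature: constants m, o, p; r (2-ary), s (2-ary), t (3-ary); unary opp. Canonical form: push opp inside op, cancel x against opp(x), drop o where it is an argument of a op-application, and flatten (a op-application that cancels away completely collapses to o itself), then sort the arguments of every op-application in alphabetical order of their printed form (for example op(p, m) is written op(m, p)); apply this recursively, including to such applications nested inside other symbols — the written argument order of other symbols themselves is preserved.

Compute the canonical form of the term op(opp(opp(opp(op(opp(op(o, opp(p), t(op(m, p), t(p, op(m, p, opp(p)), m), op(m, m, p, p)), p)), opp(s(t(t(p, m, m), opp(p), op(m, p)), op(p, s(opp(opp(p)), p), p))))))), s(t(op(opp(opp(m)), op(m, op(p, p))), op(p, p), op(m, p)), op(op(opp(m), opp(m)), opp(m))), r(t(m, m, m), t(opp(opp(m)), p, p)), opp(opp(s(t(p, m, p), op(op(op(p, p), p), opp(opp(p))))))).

Push opp inside:  distribute opp over op and collapse double opp
Cancel:  p cancels
Combine occurrences:  op(t(op(m, p), t(p, m, m), op(m, m, p, p)), s(t(t(p, m, m), opp(p), op(m, p)), op(p, p, s(p, p))), s(t(op(m, m, p, p), op(p, p), op(m, p)), op(opp(m), opp(m), opp(m))), r(t(m, m, m), t(m, p, p)), s(t(p, m, p), op(p, p, p, p)))
Sort arguments:  op(r(t(m, m, m), t(m, p, p)), s(t(op(m, m, p, p), op(p, p), op(m, p)), op(opp(m), opp(m), opp(m))), s(t(p, m, p), op(p, p, p, p)), s(t(t(p, m, m), opp(p), op(m, p)), op(p, p, s(p, p))), t(op(m, p), t(p, m, m), op(m, m, p, p)))

Answer: op(r(t(m, m, m), t(m, p, p)), s(t(op(m, m, p, p), op(p, p), op(m, p)), op(opp(m), opp(m), opp(m))), s(t(p, m, p), op(p, p, p, p)), s(t(t(p, m, m), opp(p), op(m, p)), op(p, p, s(p, p))), t(op(m, p), t(p, m, m), op(m, m, p, p)))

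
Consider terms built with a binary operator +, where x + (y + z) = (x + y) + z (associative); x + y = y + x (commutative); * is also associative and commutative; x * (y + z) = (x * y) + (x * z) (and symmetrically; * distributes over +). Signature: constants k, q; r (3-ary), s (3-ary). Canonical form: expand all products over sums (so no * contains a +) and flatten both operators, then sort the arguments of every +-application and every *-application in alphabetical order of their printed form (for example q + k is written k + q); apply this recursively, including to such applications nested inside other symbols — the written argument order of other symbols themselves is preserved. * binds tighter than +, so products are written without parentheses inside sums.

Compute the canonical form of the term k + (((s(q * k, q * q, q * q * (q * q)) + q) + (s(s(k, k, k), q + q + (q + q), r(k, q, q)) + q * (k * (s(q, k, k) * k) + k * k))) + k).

Expand products over sums:  k + s(k * q, q * q, q * q * q * q) + q + s(s(k, k, k), q + q + q + q, r(k, q, q)) + k * k * q * s(q, k, k) + k * k * q + k
Order the arguments:  k + k + k * k * q + k * k * q * s(q, k, k) + q + s(k * q, q * q, q * q * q * q) + s(s(k, k, k), q + q + q + q, r(k, q, q))

Answer: k + k + k * k * q + k * k * q * s(q, k, k) + q + s(k * q, q * q, q * q * q * q) + s(s(k, k, k), q + q + q + q, r(k, q, q))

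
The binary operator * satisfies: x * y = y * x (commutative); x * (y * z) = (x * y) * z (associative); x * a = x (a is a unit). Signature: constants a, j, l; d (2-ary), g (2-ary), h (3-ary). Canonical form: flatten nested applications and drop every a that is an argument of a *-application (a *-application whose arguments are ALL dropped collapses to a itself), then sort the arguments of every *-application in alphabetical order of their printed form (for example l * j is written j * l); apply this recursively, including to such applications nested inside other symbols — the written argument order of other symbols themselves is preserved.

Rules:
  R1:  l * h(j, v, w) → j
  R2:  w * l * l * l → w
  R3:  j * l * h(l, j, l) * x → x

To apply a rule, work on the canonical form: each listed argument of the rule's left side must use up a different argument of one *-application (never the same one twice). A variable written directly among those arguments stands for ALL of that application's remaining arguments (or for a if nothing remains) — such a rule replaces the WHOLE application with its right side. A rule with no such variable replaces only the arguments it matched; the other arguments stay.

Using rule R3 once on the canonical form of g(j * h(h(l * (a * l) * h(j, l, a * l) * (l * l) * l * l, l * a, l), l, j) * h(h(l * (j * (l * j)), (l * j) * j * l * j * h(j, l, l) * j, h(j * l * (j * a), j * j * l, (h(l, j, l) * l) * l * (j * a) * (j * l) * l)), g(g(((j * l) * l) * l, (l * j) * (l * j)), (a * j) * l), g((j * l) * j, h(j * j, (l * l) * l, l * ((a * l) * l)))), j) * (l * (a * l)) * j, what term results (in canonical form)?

Canonical form:  g(h(h(h(j, l, l) * l * l * l * l * l * l, l, l), l, j) * h(h(j * j * l * l, h(j, l, l) * j * j * j * j * l * l, h(j * j * l, j * j * l, h(l, j, l) * j * j * l * l * l * l)), g(g(j * l * l * l, j * j * l * l), j * l), g(j * j * l, h(j * j, l * l * l, l * l * l))) * j, j) * j * l * l
Match R3:  consume h(l, j, l), j, l;  x := j * l * l * l
The extension variable absorbs all remaining arguments, so the whole application is rewritten.
New term:  g(h(h(h(j, l, l) * l * l * l * l * l * l, l, l), l, j) * h(h(j * j * l * l, h(j, l, l) * j * j * j * j * l * l, h(j * j * l, j * j * l, j * l * l * l)), g(g(j * l * l * l, j * j * l * l), j * l), g(j * j * l, h(j * j, l * l * l, l * l * l))) * j, j) * j * l * l

Answer: g(h(h(h(j, l, l) * l * l * l * l * l * l, l, l), l, j) * h(h(j * j * l * l, h(j, l, l) * j * j * j * j * l * l, h(j * j * l, j * j * l, j * l * l * l)), g(g(j * l * l * l, j * j * l * l), j * l), g(j * j * l, h(j * j, l * l * l, l * l * l))) * j, j) * j * l * l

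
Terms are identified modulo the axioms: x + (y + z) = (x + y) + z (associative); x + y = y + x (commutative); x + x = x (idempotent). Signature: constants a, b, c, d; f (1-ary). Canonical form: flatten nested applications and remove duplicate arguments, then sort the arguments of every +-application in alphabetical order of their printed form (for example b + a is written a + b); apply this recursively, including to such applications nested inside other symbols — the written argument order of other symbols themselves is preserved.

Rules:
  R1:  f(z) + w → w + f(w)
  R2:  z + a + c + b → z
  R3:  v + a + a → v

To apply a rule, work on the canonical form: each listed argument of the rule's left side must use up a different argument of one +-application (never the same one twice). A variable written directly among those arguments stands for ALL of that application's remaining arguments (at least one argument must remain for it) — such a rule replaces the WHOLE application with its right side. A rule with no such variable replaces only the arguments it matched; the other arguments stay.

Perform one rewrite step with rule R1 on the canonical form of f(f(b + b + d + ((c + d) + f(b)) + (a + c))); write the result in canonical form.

Canonical form:  f(f(a + b + c + d + f(b)))
R1 matches:  uses f(b);  w := a + b + c + d, z := b
Every leftover argument binds to the variable; the entire application is replaced.
Result:  f(f(a + b + c + d + f(a + b + c + d)))

Answer: f(f(a + b + c + d + f(a + b + c + d)))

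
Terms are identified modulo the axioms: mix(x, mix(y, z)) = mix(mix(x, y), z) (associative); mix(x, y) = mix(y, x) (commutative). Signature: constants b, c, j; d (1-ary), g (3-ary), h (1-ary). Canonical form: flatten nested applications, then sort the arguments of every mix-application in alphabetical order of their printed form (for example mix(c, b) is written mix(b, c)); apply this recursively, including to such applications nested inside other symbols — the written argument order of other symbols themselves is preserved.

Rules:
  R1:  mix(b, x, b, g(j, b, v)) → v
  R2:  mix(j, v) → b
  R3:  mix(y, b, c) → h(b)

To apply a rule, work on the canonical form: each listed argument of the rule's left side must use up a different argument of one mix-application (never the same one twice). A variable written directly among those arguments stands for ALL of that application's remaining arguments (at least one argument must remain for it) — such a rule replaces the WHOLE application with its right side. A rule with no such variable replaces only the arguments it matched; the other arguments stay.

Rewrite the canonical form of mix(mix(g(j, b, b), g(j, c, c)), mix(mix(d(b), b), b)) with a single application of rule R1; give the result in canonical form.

Canonical form:  mix(b, b, d(b), g(j, b, b), g(j, c, c))
R1 matches:  uses b, b, g(j, b, b);  v := b, x := mix(d(b), g(j, c, c))
The variable takes the whole remainder — replace the entire application.
New term:  b

Answer: b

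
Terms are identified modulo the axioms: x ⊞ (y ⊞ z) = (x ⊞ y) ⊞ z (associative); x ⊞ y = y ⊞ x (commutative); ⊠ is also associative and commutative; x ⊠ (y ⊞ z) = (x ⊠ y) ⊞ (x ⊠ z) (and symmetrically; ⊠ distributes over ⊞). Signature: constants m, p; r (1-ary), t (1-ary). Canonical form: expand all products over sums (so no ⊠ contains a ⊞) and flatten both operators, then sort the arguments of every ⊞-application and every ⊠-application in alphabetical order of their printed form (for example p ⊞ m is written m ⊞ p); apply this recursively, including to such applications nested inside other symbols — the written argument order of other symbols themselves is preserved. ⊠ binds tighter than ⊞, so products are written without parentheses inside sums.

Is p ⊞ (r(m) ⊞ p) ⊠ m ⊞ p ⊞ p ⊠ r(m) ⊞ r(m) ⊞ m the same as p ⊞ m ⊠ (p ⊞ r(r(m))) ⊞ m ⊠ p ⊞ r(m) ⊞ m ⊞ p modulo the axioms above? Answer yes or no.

Answer: no — m ⊞ m ⊠ p ⊞ m ⊠ r(m) ⊞ p ⊞ p ⊞ p ⊠ r(m) ⊞ r(m) vs m ⊞ m ⊠ p ⊞ m ⊠ p ⊞ m ⊠ r(r(m)) ⊞ p ⊞ p ⊞ r(m)

Derivation:
Left:  p ⊞ (r(m) ⊞ p) ⊠ m ⊞ p ⊞ p ⊠ r(m) ⊞ r(m) ⊞ m
  Expand products over sums:  p ⊞ m ⊠ r(m) ⊞ m ⊠ p ⊞ p ⊞ p ⊠ r(m) ⊞ r(m) ⊞ m
  Sort arguments:  m ⊞ m ⊠ p ⊞ m ⊠ r(m) ⊞ p ⊞ p ⊞ p ⊠ r(m) ⊞ r(m)
Right:  p ⊞ m ⊠ (p ⊞ r(r(m))) ⊞ m ⊠ p ⊞ r(m) ⊞ m ⊞ p
  Distribute:  p ⊞ m ⊠ p ⊞ m ⊠ r(r(m)) ⊞ m ⊠ p ⊞ r(m) ⊞ m ⊞ p
  Sort:  m ⊞ m ⊠ p ⊞ m ⊠ p ⊞ m ⊠ r(r(m)) ⊞ p ⊞ p ⊞ r(m)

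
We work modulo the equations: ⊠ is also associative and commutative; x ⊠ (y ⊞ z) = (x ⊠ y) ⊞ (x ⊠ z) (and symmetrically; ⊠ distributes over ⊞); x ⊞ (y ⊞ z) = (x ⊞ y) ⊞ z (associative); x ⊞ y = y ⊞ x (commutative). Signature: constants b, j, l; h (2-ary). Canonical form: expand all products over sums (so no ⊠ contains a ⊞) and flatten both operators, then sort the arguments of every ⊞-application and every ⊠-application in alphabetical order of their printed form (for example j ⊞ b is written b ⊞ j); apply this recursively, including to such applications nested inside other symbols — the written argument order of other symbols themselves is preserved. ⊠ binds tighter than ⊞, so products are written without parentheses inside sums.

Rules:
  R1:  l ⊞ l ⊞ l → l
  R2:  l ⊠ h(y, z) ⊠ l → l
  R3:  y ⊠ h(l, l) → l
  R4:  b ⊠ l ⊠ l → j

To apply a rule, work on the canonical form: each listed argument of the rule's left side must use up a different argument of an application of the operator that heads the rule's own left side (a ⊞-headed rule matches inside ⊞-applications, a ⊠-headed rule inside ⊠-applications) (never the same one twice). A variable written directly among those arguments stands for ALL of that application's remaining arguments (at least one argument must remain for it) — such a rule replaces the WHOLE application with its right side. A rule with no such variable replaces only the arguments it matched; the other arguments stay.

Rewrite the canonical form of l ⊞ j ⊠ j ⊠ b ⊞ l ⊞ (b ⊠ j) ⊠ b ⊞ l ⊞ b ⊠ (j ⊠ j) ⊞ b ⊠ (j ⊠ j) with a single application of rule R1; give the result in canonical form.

Answer: b ⊠ b ⊠ j ⊞ b ⊠ j ⊠ j ⊞ b ⊠ j ⊠ j ⊞ b ⊠ j ⊠ j ⊞ l

Derivation:
Canonical form:  b ⊠ b ⊠ j ⊞ b ⊠ j ⊠ j ⊞ b ⊠ j ⊠ j ⊞ b ⊠ j ⊠ j ⊞ l ⊞ l ⊞ l
R1 matches:  uses l, l, l
New term:  b ⊠ b ⊠ j ⊞ b ⊠ j ⊠ j ⊞ b ⊠ j ⊠ j ⊞ b ⊠ j ⊠ j ⊞ l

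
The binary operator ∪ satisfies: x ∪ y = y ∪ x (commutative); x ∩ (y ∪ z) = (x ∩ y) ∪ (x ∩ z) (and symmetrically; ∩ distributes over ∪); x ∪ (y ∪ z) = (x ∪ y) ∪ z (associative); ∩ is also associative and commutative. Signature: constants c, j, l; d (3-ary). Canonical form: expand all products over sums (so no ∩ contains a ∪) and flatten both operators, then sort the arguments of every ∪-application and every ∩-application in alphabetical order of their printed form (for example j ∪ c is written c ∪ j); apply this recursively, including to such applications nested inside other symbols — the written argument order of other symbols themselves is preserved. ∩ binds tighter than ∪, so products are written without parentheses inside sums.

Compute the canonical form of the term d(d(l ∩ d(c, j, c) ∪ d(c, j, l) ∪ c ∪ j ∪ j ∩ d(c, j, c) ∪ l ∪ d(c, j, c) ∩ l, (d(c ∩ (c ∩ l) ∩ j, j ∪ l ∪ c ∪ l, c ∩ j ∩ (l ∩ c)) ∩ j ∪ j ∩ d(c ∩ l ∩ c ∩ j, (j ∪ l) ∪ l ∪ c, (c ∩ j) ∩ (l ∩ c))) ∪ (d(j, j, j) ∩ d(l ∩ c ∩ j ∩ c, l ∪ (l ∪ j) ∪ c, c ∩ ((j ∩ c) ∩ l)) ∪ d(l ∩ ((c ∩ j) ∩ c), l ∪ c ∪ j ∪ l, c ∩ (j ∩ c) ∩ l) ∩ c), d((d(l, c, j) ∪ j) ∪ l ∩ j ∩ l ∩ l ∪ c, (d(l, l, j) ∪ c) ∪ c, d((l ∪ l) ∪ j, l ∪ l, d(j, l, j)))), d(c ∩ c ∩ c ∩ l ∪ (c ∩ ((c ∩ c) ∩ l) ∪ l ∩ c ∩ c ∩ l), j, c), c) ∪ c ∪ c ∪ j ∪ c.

Answer: c ∪ c ∪ c ∪ d(d(c ∪ d(c, j, c) ∩ j ∪ d(c, j, c) ∩ l ∪ d(c, j, c) ∩ l ∪ d(c, j, l) ∪ j ∪ l, c ∩ d(c ∩ c ∩ j ∩ l, c ∪ j ∪ l ∪ l, c ∩ c ∩ j ∩ l) ∪ d(c ∩ c ∩ j ∩ l, c ∪ j ∪ l ∪ l, c ∩ c ∩ j ∩ l) ∩ d(j, j, j) ∪ d(c ∩ c ∩ j ∩ l, c ∪ j ∪ l ∪ l, c ∩ c ∩ j ∩ l) ∩ j ∪ d(c ∩ c ∩ j ∩ l, c ∪ j ∪ l ∪ l, c ∩ c ∩ j ∩ l) ∩ j, d(c ∪ d(l, c, j) ∪ j ∪ j ∩ l ∩ l ∩ l, c ∪ c ∪ d(l, l, j), d(j ∪ l ∪ l, l ∪ l, d(j, l, j)))), d(c ∩ c ∩ c ∩ l ∪ c ∩ c ∩ c ∩ l ∪ c ∩ c ∩ l ∩ l, j, c), c) ∪ j

Derivation:
Flatten:  d(d(c ∪ d(c, j, c) ∩ j ∪ d(c, j, c) ∩ l ∪ d(c, j, c) ∩ l ∪ d(c, j, l) ∪ j ∪ l, c ∩ d(c ∩ c ∩ j ∩ l, c ∪ j ∪ l ∪ l, c ∩ c ∩ j ∩ l) ∪ d(c ∩ c ∩ j ∩ l, c ∪ j ∪ l ∪ l, c ∩ c ∩ j ∩ l) ∩ d(j, j, j) ∪ d(c ∩ c ∩ j ∩ l, c ∪ j ∪ l ∪ l, c ∩ c ∩ j ∩ l) ∩ j ∪ d(c ∩ c ∩ j ∩ l, c ∪ j ∪ l ∪ l, c ∩ c ∩ j ∩ l) ∩ j, d(c ∪ d(l, c, j) ∪ j ∪ j ∩ l ∩ l ∩ l, c ∪ c ∪ d(l, l, j), d(j ∪ l ∪ l, l ∪ l, d(j, l, j)))), d(c ∩ c ∩ c ∩ l ∪ c ∩ c ∩ c ∩ l ∪ c ∩ c ∩ l ∩ l, j, c), c) ∪ c ∪ c ∪ j ∪ c
Order the arguments:  c ∪ c ∪ c ∪ d(d(c ∪ d(c, j, c) ∩ j ∪ d(c, j, c) ∩ l ∪ d(c, j, c) ∩ l ∪ d(c, j, l) ∪ j ∪ l, c ∩ d(c ∩ c ∩ j ∩ l, c ∪ j ∪ l ∪ l, c ∩ c ∩ j ∩ l) ∪ d(c ∩ c ∩ j ∩ l, c ∪ j ∪ l ∪ l, c ∩ c ∩ j ∩ l) ∩ d(j, j, j) ∪ d(c ∩ c ∩ j ∩ l, c ∪ j ∪ l ∪ l, c ∩ c ∩ j ∩ l) ∩ j ∪ d(c ∩ c ∩ j ∩ l, c ∪ j ∪ l ∪ l, c ∩ c ∩ j ∩ l) ∩ j, d(c ∪ d(l, c, j) ∪ j ∪ j ∩ l ∩ l ∩ l, c ∪ c ∪ d(l, l, j), d(j ∪ l ∪ l, l ∪ l, d(j, l, j)))), d(c ∩ c ∩ c ∩ l ∪ c ∩ c ∩ c ∩ l ∪ c ∩ c ∩ l ∩ l, j, c), c) ∪ j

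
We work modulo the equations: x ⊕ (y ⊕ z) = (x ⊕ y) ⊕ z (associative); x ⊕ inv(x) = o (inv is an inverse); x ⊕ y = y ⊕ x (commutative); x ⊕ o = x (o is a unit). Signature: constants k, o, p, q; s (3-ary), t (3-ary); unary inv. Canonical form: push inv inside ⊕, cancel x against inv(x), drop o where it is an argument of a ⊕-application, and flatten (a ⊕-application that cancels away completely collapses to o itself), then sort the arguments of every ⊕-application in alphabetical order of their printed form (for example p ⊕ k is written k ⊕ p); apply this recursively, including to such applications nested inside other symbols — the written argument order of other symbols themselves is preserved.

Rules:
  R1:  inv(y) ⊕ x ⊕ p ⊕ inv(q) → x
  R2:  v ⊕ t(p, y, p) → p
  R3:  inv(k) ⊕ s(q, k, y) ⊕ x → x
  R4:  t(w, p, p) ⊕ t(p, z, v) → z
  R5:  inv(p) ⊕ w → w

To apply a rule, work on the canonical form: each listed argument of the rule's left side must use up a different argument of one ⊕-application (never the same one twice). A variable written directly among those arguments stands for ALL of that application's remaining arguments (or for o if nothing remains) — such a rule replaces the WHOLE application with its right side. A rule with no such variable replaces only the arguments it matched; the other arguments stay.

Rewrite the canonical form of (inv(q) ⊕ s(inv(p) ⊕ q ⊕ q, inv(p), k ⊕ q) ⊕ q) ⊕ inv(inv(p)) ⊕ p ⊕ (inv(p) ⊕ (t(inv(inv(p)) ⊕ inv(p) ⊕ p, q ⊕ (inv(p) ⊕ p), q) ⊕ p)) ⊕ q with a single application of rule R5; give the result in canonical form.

Answer: p ⊕ p ⊕ q ⊕ s(q ⊕ q, inv(p), k ⊕ q) ⊕ t(p, q, q)

Derivation:
Canonical form:  p ⊕ p ⊕ q ⊕ s(inv(p) ⊕ q ⊕ q, inv(p), k ⊕ q) ⊕ t(p, q, q)
R5 matches:  uses inv(p);  w := q ⊕ q
Every leftover argument binds to the variable; the entire application is replaced.
Giving:  p ⊕ p ⊕ q ⊕ s(q ⊕ q, inv(p), k ⊕ q) ⊕ t(p, q, q)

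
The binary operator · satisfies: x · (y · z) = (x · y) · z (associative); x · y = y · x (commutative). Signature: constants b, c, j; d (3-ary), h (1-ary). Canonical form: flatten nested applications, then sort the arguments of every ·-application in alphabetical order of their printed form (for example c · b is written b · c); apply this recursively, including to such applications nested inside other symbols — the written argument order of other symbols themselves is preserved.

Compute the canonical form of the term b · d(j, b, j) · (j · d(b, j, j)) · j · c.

Answer: b · c · d(b, j, j) · d(j, b, j) · j · j

Derivation:
Flatten:  b · d(j, b, j) · j · d(b, j, j) · j · c
Order the arguments:  b · c · d(b, j, j) · d(j, b, j) · j · j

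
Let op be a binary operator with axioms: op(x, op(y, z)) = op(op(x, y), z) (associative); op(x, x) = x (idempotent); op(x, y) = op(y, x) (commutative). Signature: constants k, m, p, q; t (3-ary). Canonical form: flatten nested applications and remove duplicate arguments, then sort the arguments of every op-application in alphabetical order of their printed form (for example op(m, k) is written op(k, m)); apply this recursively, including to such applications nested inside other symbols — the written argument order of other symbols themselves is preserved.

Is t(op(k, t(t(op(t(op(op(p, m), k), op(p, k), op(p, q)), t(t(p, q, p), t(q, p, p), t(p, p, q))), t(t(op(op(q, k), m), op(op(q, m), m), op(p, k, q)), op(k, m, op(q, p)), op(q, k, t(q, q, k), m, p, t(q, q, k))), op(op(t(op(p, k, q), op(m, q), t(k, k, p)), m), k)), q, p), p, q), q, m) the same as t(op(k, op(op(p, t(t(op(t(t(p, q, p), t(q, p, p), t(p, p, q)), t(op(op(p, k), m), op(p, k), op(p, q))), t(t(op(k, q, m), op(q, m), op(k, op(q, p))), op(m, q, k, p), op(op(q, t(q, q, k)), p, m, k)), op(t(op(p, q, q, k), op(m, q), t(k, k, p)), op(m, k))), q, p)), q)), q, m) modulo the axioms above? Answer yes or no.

Answer: yes — both canonical forms are t(op(k, p, q, t(t(op(t(op(k, m, p), op(k, p), op(p, q)), t(t(p, q, p), t(q, p, p), t(p, p, q))), t(t(op(k, m, q), op(m, q), op(k, p, q)), op(k, m, p, q), op(k, m, p, q, t(q, q, k))), op(k, m, t(op(k, p, q), op(m, q), t(k, k, p)))), q, p)), q, m)

Derivation:
Left:  t(op(k, t(t(op(t(op(op(p, m), k), op(p, k), op(p, q)), t(t(p, q, p), t(q, p, p), t(p, p, q))), t(t(op(op(q, k), m), op(op(q, m), m), op(p, k, q)), op(k, m, op(q, p)), op(q, k, t(q, q, k), m, p, t(q, q, k))), op(op(t(op(p, k, q), op(m, q), t(k, k, p)), m), k)), q, p), p, q), q, m)
  Descend into:  op(k, t(t(op(t(op(op(p, m), k), op(p, k), op(p, q)), t(t(p, q, p), t(q, p, p), t(p, p, q))), t(t(op(op(q, k), m), op(op(q, m), m), op(p, k, q)), op(k, m, op(q, p)), op(q, k, t(q, q, k), m, p, t(q, q, k))), op(op(t(op(p, k, q), op(m, q), t(k, k, p)), m), k)), q, p), p, q)
  Simplify inside:  t(t(op(t(op(op(p, m), k), op(p, k), op(p, q)), t(t(p, q, p), t(q, p, p), t(p, p, q))), t(t(op(op(q, k), m), op(op(q, m), m), op(p, k, q)), op(k, m, op(q, p)), op(q, k, t(q, q, k), m, p, t(q, q, k))), op(op(t(op(p, k, q), op(m, q), t(k, k, p)), m), k)), q, p)  →  t(t(op(t(op(k, m, p), op(k, p), op(p, q)), t(t(p, q, p), t(q, p, p), t(p, p, q))), t(t(op(k, m, q), op(m, q), op(k, p, q)), op(k, m, p, q), op(k, m, p, q, t(q, q, k))), op(k, m, t(op(k, p, q), op(m, q), t(k, k, p)))), q, p)
  Order the arguments:  op(k, p, q, t(t(op(t(op(k, m, p), op(k, p), op(p, q)), t(t(p, q, p), t(q, p, p), t(p, p, q))), t(t(op(k, m, q), op(m, q), op(k, p, q)), op(k, m, p, q), op(k, m, p, q, t(q, q, k))), op(k, m, t(op(k, p, q), op(m, q), t(k, k, p)))), q, p))
  Put back:  t(op(k, p, q, t(t(op(t(op(k, m, p), op(k, p), op(p, q)), t(t(p, q, p), t(q, p, p), t(p, p, q))), t(t(op(k, m, q), op(m, q), op(k, p, q)), op(k, m, p, q), op(k, m, p, q, t(q, q, k))), op(k, m, t(op(k, p, q), op(m, q), t(k, k, p)))), q, p)), q, m)
Right:  t(op(k, op(op(p, t(t(op(t(t(p, q, p), t(q, p, p), t(p, p, q)), t(op(op(p, k), m), op(p, k), op(p, q))), t(t(op(k, q, m), op(q, m), op(k, op(q, p))), op(m, q, k, p), op(op(q, t(q, q, k)), p, m, k)), op(t(op(p, q, q, k), op(m, q), t(k, k, p)), op(m, k))), q, p)), q)), q, m)
  Work inside:  op(k, op(op(p, t(t(op(t(t(p, q, p), t(q, p, p), t(p, p, q)), t(op(op(p, k), m), op(p, k), op(p, q))), t(t(op(k, q, m), op(q, m), op(k, op(q, p))), op(m, q, k, p), op(op(q, t(q, q, k)), p, m, k)), op(t(op(p, q, q, k), op(m, q), t(k, k, p)), op(m, k))), q, p)), q))
  Un-nest:  op(k, p, t(t(op(t(t(p, q, p), t(q, p, p), t(p, p, q)), t(op(op(p, k), m), op(p, k), op(p, q))), t(t(op(k, q, m), op(q, m), op(k, op(q, p))), op(m, q, k, p), op(op(q, t(q, q, k)), p, m, k)), op(t(op(p, q, q, k), op(m, q), t(k, k, p)), op(m, k))), q, p), q)
  Inside:  t(t(op(t(t(p, q, p), t(q, p, p), t(p, p, q)), t(op(op(p, k), m), op(p, k), op(p, q))), t(t(op(k, q, m), op(q, m), op(k, op(q, p))), op(m, q, k, p), op(op(q, t(q, q, k)), p, m, k)), op(t(op(p, q, q, k), op(m, q), t(k, k, p)), op(m, k))), q, p)  →  t(t(op(t(op(k, m, p), op(k, p), op(p, q)), t(t(p, q, p), t(q, p, p), t(p, p, q))), t(t(op(k, m, q), op(m, q), op(k, p, q)), op(k, m, p, q), op(k, m, p, q, t(q, q, k))), op(k, m, t(op(k, p, q), op(m, q), t(k, k, p)))), q, p)
  Order the arguments:  op(k, p, q, t(t(op(t(op(k, m, p), op(k, p), op(p, q)), t(t(p, q, p), t(q, p, p), t(p, p, q))), t(t(op(k, m, q), op(m, q), op(k, p, q)), op(k, m, p, q), op(k, m, p, q, t(q, q, k))), op(k, m, t(op(k, p, q), op(m, q), t(k, k, p)))), q, p))
  Put back:  t(op(k, p, q, t(t(op(t(op(k, m, p), op(k, p), op(p, q)), t(t(p, q, p), t(q, p, p), t(p, p, q))), t(t(op(k, m, q), op(m, q), op(k, p, q)), op(k, m, p, q), op(k, m, p, q, t(q, q, k))), op(k, m, t(op(k, p, q), op(m, q), t(k, k, p)))), q, p)), q, m)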